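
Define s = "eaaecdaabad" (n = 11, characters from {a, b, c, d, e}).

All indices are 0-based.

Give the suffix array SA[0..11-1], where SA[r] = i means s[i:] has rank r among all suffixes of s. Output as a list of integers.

sorted suffixes:
  #0 SA[0]=6  'aabad'
  #1 SA[1]=1  'aaecdaabad'
  #2 SA[2]=7  'abad'
  #3 SA[3]=9  'ad'
  #4 SA[4]=2  'aecdaabad'
  #5 SA[5]=8  'bad'
  #6 SA[6]=4  'cdaabad'
  #7 SA[7]=10  'd'
  #8 SA[8]=5  'daabad'
  #9 SA[9]=0  'eaaecdaabad'
  #10 SA[10]=3  'ecdaabad'

[6, 1, 7, 9, 2, 8, 4, 10, 5, 0, 3]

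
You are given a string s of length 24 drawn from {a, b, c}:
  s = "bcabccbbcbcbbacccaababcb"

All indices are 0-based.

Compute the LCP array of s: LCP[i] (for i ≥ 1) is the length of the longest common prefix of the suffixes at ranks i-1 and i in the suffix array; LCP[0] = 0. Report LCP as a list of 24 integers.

[0, 1, 2, 3, 1, 0, 1, 2, 1, 2, 1, 2, 3, 3, 2, 0, 2, 1, 2, 3, 2, 1, 2, 2]

rank | idx | suffix
   0 |  17 | aababcb
   1 |  18 | ababcb
   2 |  20 | abcb
   3 |   2 | abccbbcbcbbacccaababcb
   4 |  13 | acccaababcb
   5 |  23 | b
   6 |  19 | babcb
   7 |  12 | bacccaababcb
   8 |  11 | bbacccaababcb
   9 |   6 | bbcbcbbacccaababcb
  10 |   0 | bcabccbbcbcbbacccaababcb
  11 |  21 | bcb
  12 |   9 | bcbbacccaababcb
  13 |   7 | bcbcbbacccaababcb
  14 |   3 | bccbbcbcbbacccaababcb
  15 |  16 | caababcb
  16 |   1 | cabccbbcbcbbacccaababcb
  17 |  22 | cb
  18 |  10 | cbbacccaababcb
  19 |   5 | cbbcbcbbacccaababcb
  20 |   8 | cbcbbacccaababcb
  21 |  15 | ccaababcb
  22 |   4 | ccbbcbcbbacccaababcb
  23 |  14 | cccaababcb

SA = [17, 18, 20, 2, 13, 23, 19, 12, 11, 6, 0, 21, 9, 7, 3, 16, 1, 22, 10, 5, 8, 15, 4, 14]
rank  pair      lcp
   1  s[17:],s[18:]  1  'a'
   2  s[18:],s[20:]  2  'ab'
   3  s[20:],s[2:]  3  'abc'
   4  s[2:],s[13:]  1  'a'
   5  s[13:],s[23:]  0  ''
   6  s[23:],s[19:]  1  'b'
   7  s[19:],s[12:]  2  'ba'
   8  s[12:],s[11:]  1  'b'
   9  s[11:],s[6:]  2  'bb'
  10  s[6:],s[0:]  1  'b'
  11  s[0:],s[21:]  2  'bc'
  12  s[21:],s[9:]  3  'bcb'
  13  s[9:],s[7:]  3  'bcb'
  14  s[7:],s[3:]  2  'bc'
  15  s[3:],s[16:]  0  ''
  16  s[16:],s[1:]  2  'ca'
  17  s[1:],s[22:]  1  'c'
  18  s[22:],s[10:]  2  'cb'
  19  s[10:],s[5:]  3  'cbb'
  20  s[5:],s[8:]  2  'cb'
  21  s[8:],s[15:]  1  'c'
  22  s[15:],s[4:]  2  'cc'
  23  s[4:],s[14:]  2  'cc'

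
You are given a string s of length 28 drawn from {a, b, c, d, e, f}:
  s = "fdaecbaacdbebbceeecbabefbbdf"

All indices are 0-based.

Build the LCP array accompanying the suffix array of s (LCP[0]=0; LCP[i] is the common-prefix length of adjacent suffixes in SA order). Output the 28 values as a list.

[0, 1, 1, 1, 0, 2, 1, 2, 1, 1, 1, 2, 0, 3, 1, 1, 0, 1, 1, 0, 1, 4, 1, 2, 1, 0, 1, 1]

sorted suffixes:
  #0 SA[0]=6  'aacdbebbceeecbabefbbdf'
  #1 SA[1]=20  'abefbbdf'
  #2 SA[2]=7  'acdbebbceeecbabefbbdf'
  #3 SA[3]=2  'aecbaacdbebbceeecbabefbbdf'
  #4 SA[4]=5  'baacdbebbceeecbabefbbdf'
  #5 SA[5]=19  'babefbbdf'
  #6 SA[6]=12  'bbceeecbabefbbdf'
  #7 SA[7]=24  'bbdf'
  #8 SA[8]=13  'bceeecbabefbbdf'
  #9 SA[9]=25  'bdf'
  #10 SA[10]=10  'bebbceeecbabefbbdf'
  #11 SA[11]=21  'befbbdf'
  #12 SA[12]=4  'cbaacdbebbceeecbabefbbdf'
  #13 SA[13]=18  'cbabefbbdf'
  #14 SA[14]=8  'cdbebbceeecbabefbbdf'
  #15 SA[15]=14  'ceeecbabefbbdf'
  #16 SA[16]=1  'daecbaacdbebbceeecbabefbbdf'
  #17 SA[17]=9  'dbebbceeecbabefbbdf'
  #18 SA[18]=26  'df'
  #19 SA[19]=11  'ebbceeecbabefbbdf'
  #20 SA[20]=3  'ecbaacdbebbceeecbabefbbdf'
  #21 SA[21]=17  'ecbabefbbdf'
  #22 SA[22]=16  'eecbabefbbdf'
  #23 SA[23]=15  'eeecbabefbbdf'
  #24 SA[24]=22  'efbbdf'
  #25 SA[25]=27  'f'
  #26 SA[26]=23  'fbbdf'
  #27 SA[27]=0  'fdaecbaacdbebbceeecbabefbbdf'

SA = [6, 20, 7, 2, 5, 19, 12, 24, 13, 25, 10, 21, 4, 18, 8, 14, 1, 9, 26, 11, 3, 17, 16, 15, 22, 27, 23, 0]
rank  pair      lcp
   1  s[6:],s[20:]  1  'a'
   2  s[20:],s[7:]  1  'a'
   3  s[7:],s[2:]  1  'a'
   4  s[2:],s[5:]  0  ''
   5  s[5:],s[19:]  2  'ba'
   6  s[19:],s[12:]  1  'b'
   7  s[12:],s[24:]  2  'bb'
   8  s[24:],s[13:]  1  'b'
   9  s[13:],s[25:]  1  'b'
  10  s[25:],s[10:]  1  'b'
  11  s[10:],s[21:]  2  'be'
  12  s[21:],s[4:]  0  ''
  13  s[4:],s[18:]  3  'cba'
  14  s[18:],s[8:]  1  'c'
  15  s[8:],s[14:]  1  'c'
  16  s[14:],s[1:]  0  ''
  17  s[1:],s[9:]  1  'd'
  18  s[9:],s[26:]  1  'd'
  19  s[26:],s[11:]  0  ''
  20  s[11:],s[3:]  1  'e'
  21  s[3:],s[17:]  4  'ecba'
  22  s[17:],s[16:]  1  'e'
  23  s[16:],s[15:]  2  'ee'
  24  s[15:],s[22:]  1  'e'
  25  s[22:],s[27:]  0  ''
  26  s[27:],s[23:]  1  'f'
  27  s[23:],s[0:]  1  'f'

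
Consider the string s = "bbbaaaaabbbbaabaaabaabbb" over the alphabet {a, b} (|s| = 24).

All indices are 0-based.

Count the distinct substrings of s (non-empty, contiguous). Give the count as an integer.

231

rank | idx | suffix
   0 |   3 | aaaaabbbbaabaaabaabbb
   1 |   4 | aaaabbbbaabaaabaabbb
   2 |  15 | aaabaabbb
   3 |   5 | aaabbbbaabaaabaabbb
   4 |  12 | aabaaabaabbb
   5 |  16 | aabaabbb
   6 |  19 | aabbb
   7 |   6 | aabbbbaabaaabaabbb
   8 |  13 | abaaabaabbb
   9 |  17 | abaabbb
  10 |  20 | abbb
  11 |   7 | abbbbaabaaabaabbb
  12 |  23 | b
  13 |   2 | baaaaabbbbaabaaabaabbb
  14 |  14 | baaabaabbb
  15 |  11 | baabaaabaabbb
  16 |  18 | baabbb
  17 |  22 | bb
  18 |   1 | bbaaaaabbbbaabaaabaabbb
  19 |  10 | bbaabaaabaabbb
  20 |  21 | bbb
  21 |   0 | bbbaaaaabbbbaabaaabaabbb
  22 |   9 | bbbaabaaabaabbb
  23 |   8 | bbbbaabaaabaabbb

SA = [3, 4, 15, 5, 12, 16, 19, 6, 13, 17, 20, 7, 23, 2, 14, 11, 18, 22, 1, 10, 21, 0, 9, 8]
rank  pair      lcp
   1  s[3:],s[4:]  4  'aaaa'
   2  s[4:],s[15:]  3  'aaa'
   3  s[15:],s[5:]  4  'aaab'
   4  s[5:],s[12:]  2  'aa'
   5  s[12:],s[16:]  5  'aabaa'
   6  s[16:],s[19:]  3  'aab'
   7  s[19:],s[6:]  5  'aabbb'
   8  s[6:],s[13:]  1  'a'
   9  s[13:],s[17:]  4  'abaa'
  10  s[17:],s[20:]  2  'ab'
  11  s[20:],s[7:]  4  'abbb'
  12  s[7:],s[23:]  0  ''
  13  s[23:],s[2:]  1  'b'
  14  s[2:],s[14:]  4  'baaa'
  15  s[14:],s[11:]  3  'baa'
  16  s[11:],s[18:]  4  'baab'
  17  s[18:],s[22:]  1  'b'
  18  s[22:],s[1:]  2  'bb'
  19  s[1:],s[10:]  4  'bbaa'
  20  s[10:],s[21:]  2  'bb'
  21  s[21:],s[0:]  3  'bbb'
  22  s[0:],s[9:]  5  'bbbaa'
  23  s[9:],s[8:]  3  'bbb'

n(n+1)/2 = 24·25/2 = 300
Σ LCP = 0 + 4 + 3 + 4 + 2 + 5 + 3 + 5 + 1 + 4 + 2 + 4 + 0 + 1 + 4 + 3 + 4 + 1 + 2 + 4 + 2 + 3 + 5 + 3 = 69
distinct = 300 − 69 = 231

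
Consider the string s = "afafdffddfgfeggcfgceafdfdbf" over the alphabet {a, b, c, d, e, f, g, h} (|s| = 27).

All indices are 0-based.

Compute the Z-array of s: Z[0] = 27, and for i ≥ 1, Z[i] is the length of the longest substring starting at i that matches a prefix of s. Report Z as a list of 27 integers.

[27, 0, 2, 0, 0, 0, 0, 0, 0, 0, 0, 0, 0, 0, 0, 0, 0, 0, 0, 0, 2, 0, 0, 0, 0, 0, 0]

Z[0]=27
i=1: fresh scan; Z[1]=0
i=2: fresh scan; Z[2]=2 grow→box=[2,4)
i=3: min(r-i=1, Z[1]=0)=0; Z[3]=0
i=4: fresh scan; Z[4]=0
i=5: fresh scan; Z[5]=0
i=6: fresh scan; Z[6]=0
i=7: fresh scan; Z[7]=0
i=8: fresh scan; Z[8]=0
i=9: fresh scan; Z[9]=0
i=10: fresh scan; Z[10]=0
i=11: fresh scan; Z[11]=0
i=12: fresh scan; Z[12]=0
i=13: fresh scan; Z[13]=0
i=14: fresh scan; Z[14]=0
i=15: fresh scan; Z[15]=0
i=16: fresh scan; Z[16]=0
i=17: fresh scan; Z[17]=0
i=18: fresh scan; Z[18]=0
i=19: fresh scan; Z[19]=0
i=20: fresh scan; Z[20]=2 grow→box=[20,22)
i=21: min(r-i=1, Z[1]=0)=0; Z[21]=0
i=22: fresh scan; Z[22]=0
i=23: fresh scan; Z[23]=0
i=24: fresh scan; Z[24]=0
i=25: fresh scan; Z[25]=0
i=26: fresh scan; Z[26]=0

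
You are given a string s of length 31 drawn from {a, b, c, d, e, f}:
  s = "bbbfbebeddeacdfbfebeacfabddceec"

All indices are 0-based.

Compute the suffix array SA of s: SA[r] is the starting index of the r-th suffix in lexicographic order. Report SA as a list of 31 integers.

sorted suffixes:
  #0 SA[0]=23  'abddceec'
  #1 SA[1]=11  'acdfbfebeacfabddceec'
  #2 SA[2]=20  'acfabddceec'
  #3 SA[3]=0  'bbbfbebeddeacdfbfebeacfabddceec'
  #4 SA[4]=1  'bbfbebeddeacdfbfebeacfabddceec'
  #5 SA[5]=24  'bddceec'
  #6 SA[6]=18  'beacfabddceec'
  #7 SA[7]=4  'bebeddeacdfbfebeacfabddceec'
  #8 SA[8]=6  'beddeacdfbfebeacfabddceec'
  #9 SA[9]=2  'bfbebeddeacdfbfebeacfabddceec'
  #10 SA[10]=15  'bfebeacfabddceec'
  #11 SA[11]=30  'c'
  #12 SA[12]=12  'cdfbfebeacfabddceec'
  #13 SA[13]=27  'ceec'
  #14 SA[14]=21  'cfabddceec'
  #15 SA[15]=26  'dceec'
  #16 SA[16]=25  'ddceec'
  #17 SA[17]=8  'ddeacdfbfebeacfabddceec'
  #18 SA[18]=9  'deacdfbfebeacfabddceec'
  #19 SA[19]=13  'dfbfebeacfabddceec'
  #20 SA[20]=10  'eacdfbfebeacfabddceec'
  #21 SA[21]=19  'eacfabddceec'
  #22 SA[22]=17  'ebeacfabddceec'
  #23 SA[23]=5  'ebeddeacdfbfebeacfabddceec'
  #24 SA[24]=29  'ec'
  #25 SA[25]=7  'eddeacdfbfebeacfabddceec'
  #26 SA[26]=28  'eec'
  #27 SA[27]=22  'fabddceec'
  #28 SA[28]=3  'fbebeddeacdfbfebeacfabddceec'
  #29 SA[29]=14  'fbfebeacfabddceec'
  #30 SA[30]=16  'febeacfabddceec'

[23, 11, 20, 0, 1, 24, 18, 4, 6, 2, 15, 30, 12, 27, 21, 26, 25, 8, 9, 13, 10, 19, 17, 5, 29, 7, 28, 22, 3, 14, 16]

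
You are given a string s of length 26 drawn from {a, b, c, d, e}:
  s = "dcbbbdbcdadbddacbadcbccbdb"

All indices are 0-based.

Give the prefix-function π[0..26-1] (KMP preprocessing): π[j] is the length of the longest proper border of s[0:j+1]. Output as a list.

[0, 0, 0, 0, 0, 1, 0, 0, 1, 0, 1, 0, 1, 1, 0, 0, 0, 0, 1, 2, 3, 0, 0, 0, 1, 0]

π[0] = 0
j=1 s[j]='c': π[1]=0 (border '')
j=2 s[j]='b': π[2]=0 (border '')
j=3 s[j]='b': π[3]=0 (border '')
j=4 s[j]='b': π[4]=0 (border '')
j=5 s[j]='d': π[5]=1 (border 'd')
j=6 s[j]='b': k: 1→0; π[6]=0 (border '')
j=7 s[j]='c': π[7]=0 (border '')
j=8 s[j]='d': π[8]=1 (border 'd')
j=9 s[j]='a': k: 1→0; π[9]=0 (border '')
j=10 s[j]='d': π[10]=1 (border 'd')
j=11 s[j]='b': k: 1→0; π[11]=0 (border '')
j=12 s[j]='d': π[12]=1 (border 'd')
j=13 s[j]='d': k: 1→0; π[13]=1 (border 'd')
j=14 s[j]='a': k: 1→0; π[14]=0 (border '')
j=15 s[j]='c': π[15]=0 (border '')
j=16 s[j]='b': π[16]=0 (border '')
j=17 s[j]='a': π[17]=0 (border '')
j=18 s[j]='d': π[18]=1 (border 'd')
j=19 s[j]='c': π[19]=2 (border 'dc')
j=20 s[j]='b': π[20]=3 (border 'dcb')
j=21 s[j]='c': k: 3→0; π[21]=0 (border '')
j=22 s[j]='c': π[22]=0 (border '')
j=23 s[j]='b': π[23]=0 (border '')
j=24 s[j]='d': π[24]=1 (border 'd')
j=25 s[j]='b': k: 1→0; π[25]=0 (border '')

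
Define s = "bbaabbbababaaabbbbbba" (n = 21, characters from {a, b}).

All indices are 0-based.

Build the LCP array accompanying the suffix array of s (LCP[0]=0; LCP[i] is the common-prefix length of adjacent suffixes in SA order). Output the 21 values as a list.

sorted suffixes:
  #0 SA[0]=20  'a'
  #1 SA[1]=11  'aaabbbbbba'
  #2 SA[2]=2  'aabbbababaaabbbbbba'
  #3 SA[3]=12  'aabbbbbba'
  #4 SA[4]=9  'abaaabbbbbba'
  #5 SA[5]=7  'ababaaabbbbbba'
  #6 SA[6]=3  'abbbababaaabbbbbba'
  #7 SA[7]=13  'abbbbbba'
  #8 SA[8]=19  'ba'
  #9 SA[9]=10  'baaabbbbbba'
  #10 SA[10]=1  'baabbbababaaabbbbbba'
  #11 SA[11]=8  'babaaabbbbbba'
  #12 SA[12]=6  'bababaaabbbbbba'
  #13 SA[13]=18  'bba'
  #14 SA[14]=0  'bbaabbbababaaabbbbbba'
  #15 SA[15]=5  'bbababaaabbbbbba'
  #16 SA[16]=17  'bbba'
  #17 SA[17]=4  'bbbababaaabbbbbba'
  #18 SA[18]=16  'bbbba'
  #19 SA[19]=15  'bbbbba'
  #20 SA[20]=14  'bbbbbba'

SA = [20, 11, 2, 12, 9, 7, 3, 13, 19, 10, 1, 8, 6, 18, 0, 5, 17, 4, 16, 15, 14]
rank  pair      lcp
   1  s[20:],s[11:]  1  'a'
   2  s[11:],s[2:]  2  'aa'
   3  s[2:],s[12:]  5  'aabbb'
   4  s[12:],s[9:]  1  'a'
   5  s[9:],s[7:]  3  'aba'
   6  s[7:],s[3:]  2  'ab'
   7  s[3:],s[13:]  4  'abbb'
   8  s[13:],s[19:]  0  ''
   9  s[19:],s[10:]  2  'ba'
  10  s[10:],s[1:]  3  'baa'
  11  s[1:],s[8:]  2  'ba'
  12  s[8:],s[6:]  4  'baba'
  13  s[6:],s[18:]  1  'b'
  14  s[18:],s[0:]  3  'bba'
  15  s[0:],s[5:]  3  'bba'
  16  s[5:],s[17:]  2  'bb'
  17  s[17:],s[4:]  4  'bbba'
  18  s[4:],s[16:]  3  'bbb'
  19  s[16:],s[15:]  4  'bbbb'
  20  s[15:],s[14:]  5  'bbbbb'

[0, 1, 2, 5, 1, 3, 2, 4, 0, 2, 3, 2, 4, 1, 3, 3, 2, 4, 3, 4, 5]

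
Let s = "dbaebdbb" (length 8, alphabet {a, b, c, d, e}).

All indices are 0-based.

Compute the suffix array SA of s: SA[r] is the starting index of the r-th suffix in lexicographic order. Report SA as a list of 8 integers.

rank→(start, suffix):
  0 → (2, 'aebdbb')
  1 → (7, 'b')
  2 → (1, 'baebdbb')
  3 → (6, 'bb')
  4 → (4, 'bdbb')
  5 → (0, 'dbaebdbb')
  6 → (5, 'dbb')
  7 → (3, 'ebdbb')

[2, 7, 1, 6, 4, 0, 5, 3]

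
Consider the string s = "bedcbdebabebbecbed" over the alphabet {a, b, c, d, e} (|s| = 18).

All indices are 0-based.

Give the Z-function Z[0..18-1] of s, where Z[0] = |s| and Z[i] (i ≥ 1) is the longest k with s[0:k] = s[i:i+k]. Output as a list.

Z[0]=18
i=1: fresh scan; Z[1]=0
i=2: fresh scan; Z[2]=0
i=3: fresh scan; Z[3]=0
i=4: fresh scan; Z[4]=1 extend→box=[4,5)
i=5: fresh scan; Z[5]=0
i=6: fresh scan; Z[6]=0
i=7: fresh scan; Z[7]=1 extend→box=[7,8)
i=8: fresh scan; Z[8]=0
i=9: fresh scan; Z[9]=2 extend→box=[9,11)
i=10: min(r-i=1, Z[1]=0)=0; Z[10]=0
i=11: fresh scan; Z[11]=1 extend→box=[11,12)
i=12: fresh scan; Z[12]=2 extend→box=[12,14)
i=13: min(r-i=1, Z[1]=0)=0; Z[13]=0
i=14: fresh scan; Z[14]=0
i=15: fresh scan; Z[15]=3 extend→box=[15,18)
i=16: min(r-i=2, Z[1]=0)=0; Z[16]=0
i=17: min(r-i=1, Z[2]=0)=0; Z[17]=0

[18, 0, 0, 0, 1, 0, 0, 1, 0, 2, 0, 1, 2, 0, 0, 3, 0, 0]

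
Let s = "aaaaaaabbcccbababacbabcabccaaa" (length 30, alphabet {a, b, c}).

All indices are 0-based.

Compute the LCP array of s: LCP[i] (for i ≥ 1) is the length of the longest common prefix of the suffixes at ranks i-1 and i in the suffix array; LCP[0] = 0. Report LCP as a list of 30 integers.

rank | idx | suffix
   0 |  29 | a
   1 |  28 | aa
   2 |  27 | aaa
   3 |   0 | aaaaaaabbcccbababacbabcabccaaa
   4 |   1 | aaaaaabbcccbababacbabcabccaaa
   5 |   2 | aaaaabbcccbababacbabcabccaaa
   6 |   3 | aaaabbcccbababacbabcabccaaa
   7 |   4 | aaabbcccbababacbabcabccaaa
   8 |   5 | aabbcccbababacbabcabccaaa
   9 |  13 | ababacbabcabccaaa
  10 |  15 | abacbabcabccaaa
  11 |   6 | abbcccbababacbabcabccaaa
  12 |  20 | abcabccaaa
  13 |  23 | abccaaa
  14 |  17 | acbabcabccaaa
  15 |  12 | bababacbabcabccaaa
  16 |  14 | babacbabcabccaaa
  17 |  19 | babcabccaaa
  18 |  16 | bacbabcabccaaa
  19 |   7 | bbcccbababacbabcabccaaa
  20 |  21 | bcabccaaa
  21 |  24 | bccaaa
  22 |   8 | bcccbababacbabcabccaaa
  23 |  26 | caaa
  24 |  22 | cabccaaa
  25 |  11 | cbababacbabcabccaaa
  26 |  18 | cbabcabccaaa
  27 |  25 | ccaaa
  28 |  10 | ccbababacbabcabccaaa
  29 |   9 | cccbababacbabcabccaaa

SA = [29, 28, 27, 0, 1, 2, 3, 4, 5, 13, 15, 6, 20, 23, 17, 12, 14, 19, 16, 7, 21, 24, 8, 26, 22, 11, 18, 25, 10, 9]
[i] adj suffixes → lcp
  [1] 29/28 → 1 ('a')
  [2] 28/27 → 2 ('aa')
  [3] 27/0 → 3 ('aaa')
  [4] 0/1 → 6 ('aaaaaa')
  [5] 1/2 → 5 ('aaaaa')
  [6] 2/3 → 4 ('aaaa')
  [7] 3/4 → 3 ('aaa')
  [8] 4/5 → 2 ('aa')
  [9] 5/13 → 1 ('a')
  [10] 13/15 → 3 ('aba')
  [11] 15/6 → 2 ('ab')
  [12] 6/20 → 2 ('ab')
  [13] 20/23 → 3 ('abc')
  [14] 23/17 → 1 ('a')
  [15] 17/12 → 0 ('')
  [16] 12/14 → 4 ('baba')
  [17] 14/19 → 3 ('bab')
  [18] 19/16 → 2 ('ba')
  [19] 16/7 → 1 ('b')
  [20] 7/21 → 1 ('b')
  [21] 21/24 → 2 ('bc')
  [22] 24/8 → 3 ('bcc')
  [23] 8/26 → 0 ('')
  [24] 26/22 → 2 ('ca')
  [25] 22/11 → 1 ('c')
  [26] 11/18 → 4 ('cbab')
  [27] 18/25 → 1 ('c')
  [28] 25/10 → 2 ('cc')
  [29] 10/9 → 2 ('cc')

[0, 1, 2, 3, 6, 5, 4, 3, 2, 1, 3, 2, 2, 3, 1, 0, 4, 3, 2, 1, 1, 2, 3, 0, 2, 1, 4, 1, 2, 2]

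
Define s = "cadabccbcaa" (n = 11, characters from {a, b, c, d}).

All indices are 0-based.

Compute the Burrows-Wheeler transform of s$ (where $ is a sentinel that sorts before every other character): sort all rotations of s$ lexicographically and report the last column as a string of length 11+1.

aacdccab$cba

rank  rotation      last
    0  $cadabccbcaa  a
    1  a$cadabccbca  a
    2  aa$cadabccbc  c
    3  abccbcaa$cad  d
    4  adabccbcaa$c  c
    5  bcaa$cadabcc  c
    6  bccbcaa$cada  a
    7  caa$cadabccb  b
    8  cadabccbcaa$  $
    9  cbcaa$cadabc  c
   10  ccbcaa$cadab  b
   11  dabccbcaa$ca  a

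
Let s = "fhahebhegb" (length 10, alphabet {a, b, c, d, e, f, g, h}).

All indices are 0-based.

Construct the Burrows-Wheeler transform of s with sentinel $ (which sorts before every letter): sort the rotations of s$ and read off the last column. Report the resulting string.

bhgehh$efab

rank  rotation     last
    0  $fhahebhegb  b
    1  ahebhegb$fh  h
    2  b$fhahebheg  g
    3  bhegb$fhahe  e
    4  ebhegb$fhah  h
    5  egb$fhahebh  h
    6  fhahebhegb$  $
    7  gb$fhahebhe  e
    8  hahebhegb$f  f
    9  hebhegb$fha  a
   10  hegb$fhaheb  b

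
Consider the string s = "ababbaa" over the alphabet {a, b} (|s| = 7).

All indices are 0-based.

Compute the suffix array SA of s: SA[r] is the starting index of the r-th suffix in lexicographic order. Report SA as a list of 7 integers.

rank→(start, suffix):
  0 → (6, 'a')
  1 → (5, 'aa')
  2 → (0, 'ababbaa')
  3 → (2, 'abbaa')
  4 → (4, 'baa')
  5 → (1, 'babbaa')
  6 → (3, 'bbaa')

[6, 5, 0, 2, 4, 1, 3]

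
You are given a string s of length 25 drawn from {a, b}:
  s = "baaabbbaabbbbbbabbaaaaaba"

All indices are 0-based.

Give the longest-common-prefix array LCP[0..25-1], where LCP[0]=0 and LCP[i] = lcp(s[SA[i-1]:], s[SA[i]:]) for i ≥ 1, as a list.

[0, 1, 4, 3, 4, 2, 3, 5, 1, 2, 3, 4, 0, 2, 4, 3, 2, 1, 4, 3, 2, 4, 3, 4, 5]

rank | idx | suffix
   0 |  24 | a
   1 |  18 | aaaaaba
   2 |  19 | aaaaba
   3 |  20 | aaaba
   4 |   1 | aaabbbaabbbbbbabbaaaaaba
   5 |  21 | aaba
   6 |   2 | aabbbaabbbbbbabbaaaaaba
   7 |   7 | aabbbbbbabbaaaaaba
   8 |  22 | aba
   9 |  15 | abbaaaaaba
  10 |   3 | abbbaabbbbbbabbaaaaaba
  11 |   8 | abbbbbbabbaaaaaba
  12 |  23 | ba
  13 |  17 | baaaaaba
  14 |   0 | baaabbbaabbbbbbabbaaaaaba
  15 |   6 | baabbbbbbabbaaaaaba
  16 |  14 | babbaaaaaba
  17 |  16 | bbaaaaaba
  18 |   5 | bbaabbbbbbabbaaaaaba
  19 |  13 | bbabbaaaaaba
  20 |   4 | bbbaabbbbbbabbaaaaaba
  21 |  12 | bbbabbaaaaaba
  22 |  11 | bbbbabbaaaaaba
  23 |  10 | bbbbbabbaaaaaba
  24 |   9 | bbbbbbabbaaaaaba

SA = [24, 18, 19, 20, 1, 21, 2, 7, 22, 15, 3, 8, 23, 17, 0, 6, 14, 16, 5, 13, 4, 12, 11, 10, 9]
rank  pair      lcp
   1  s[24:],s[18:]  1  'a'
   2  s[18:],s[19:]  4  'aaaa'
   3  s[19:],s[20:]  3  'aaa'
   4  s[20:],s[1:]  4  'aaab'
   5  s[1:],s[21:]  2  'aa'
   6  s[21:],s[2:]  3  'aab'
   7  s[2:],s[7:]  5  'aabbb'
   8  s[7:],s[22:]  1  'a'
   9  s[22:],s[15:]  2  'ab'
  10  s[15:],s[3:]  3  'abb'
  11  s[3:],s[8:]  4  'abbb'
  12  s[8:],s[23:]  0  ''
  13  s[23:],s[17:]  2  'ba'
  14  s[17:],s[0:]  4  'baaa'
  15  s[0:],s[6:]  3  'baa'
  16  s[6:],s[14:]  2  'ba'
  17  s[14:],s[16:]  1  'b'
  18  s[16:],s[5:]  4  'bbaa'
  19  s[5:],s[13:]  3  'bba'
  20  s[13:],s[4:]  2  'bb'
  21  s[4:],s[12:]  4  'bbba'
  22  s[12:],s[11:]  3  'bbb'
  23  s[11:],s[10:]  4  'bbbb'
  24  s[10:],s[9:]  5  'bbbbb'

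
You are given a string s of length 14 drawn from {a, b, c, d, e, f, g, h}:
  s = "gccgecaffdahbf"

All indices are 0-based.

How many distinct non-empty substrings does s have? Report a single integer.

rank→(start, suffix):
  0 → (6, 'affdahbf')
  1 → (10, 'ahbf')
  2 → (12, 'bf')
  3 → (5, 'caffdahbf')
  4 → (1, 'ccgecaffdahbf')
  5 → (2, 'cgecaffdahbf')
  6 → (9, 'dahbf')
  7 → (4, 'ecaffdahbf')
  8 → (13, 'f')
  9 → (8, 'fdahbf')
  10 → (7, 'ffdahbf')
  11 → (0, 'gccgecaffdahbf')
  12 → (3, 'gecaffdahbf')
  13 → (11, 'hbf')

SA = [6, 10, 12, 5, 1, 2, 9, 4, 13, 8, 7, 0, 3, 11]
rank  pair      lcp
   1  s[6:],s[10:]  1  'a'
   2  s[10:],s[12:]  0  ''
   3  s[12:],s[5:]  0  ''
   4  s[5:],s[1:]  1  'c'
   5  s[1:],s[2:]  1  'c'
   6  s[2:],s[9:]  0  ''
   7  s[9:],s[4:]  0  ''
   8  s[4:],s[13:]  0  ''
   9  s[13:],s[8:]  1  'f'
  10  s[8:],s[7:]  1  'f'
  11  s[7:],s[0:]  0  ''
  12  s[0:],s[3:]  1  'g'
  13  s[3:],s[11:]  0  ''

n(n+1)/2 = 14·15/2 = 105
Σ LCP = 0 + 1 + 0 + 0 + 1 + 1 + 0 + 0 + 0 + 1 + 1 + 0 + 1 + 0 = 6
distinct = 105 − 6 = 99

99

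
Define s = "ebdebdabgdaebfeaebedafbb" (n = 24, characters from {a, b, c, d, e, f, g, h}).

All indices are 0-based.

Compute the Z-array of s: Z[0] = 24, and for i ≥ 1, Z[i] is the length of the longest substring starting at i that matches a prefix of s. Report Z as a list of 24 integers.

[24, 0, 0, 3, 0, 0, 0, 0, 0, 0, 0, 2, 0, 0, 1, 0, 2, 0, 1, 0, 0, 0, 0, 0]

Z[0]=24
i=1: fresh scan; Z[1]=0
i=2: fresh scan; Z[2]=0
i=3: fresh scan; Z[3]=3 scan→box=[3,6)
i=4: min(r-i=2, Z[1]=0)=0; Z[4]=0
i=5: min(r-i=1, Z[2]=0)=0; Z[5]=0
i=6: fresh scan; Z[6]=0
i=7: fresh scan; Z[7]=0
i=8: fresh scan; Z[8]=0
i=9: fresh scan; Z[9]=0
i=10: fresh scan; Z[10]=0
i=11: fresh scan; Z[11]=2 scan→box=[11,13)
i=12: min(r-i=1, Z[1]=0)=0; Z[12]=0
i=13: fresh scan; Z[13]=0
i=14: fresh scan; Z[14]=1 scan→box=[14,15)
i=15: fresh scan; Z[15]=0
i=16: fresh scan; Z[16]=2 scan→box=[16,18)
i=17: min(r-i=1, Z[1]=0)=0; Z[17]=0
i=18: fresh scan; Z[18]=1 scan→box=[18,19)
i=19: fresh scan; Z[19]=0
i=20: fresh scan; Z[20]=0
i=21: fresh scan; Z[21]=0
i=22: fresh scan; Z[22]=0
i=23: fresh scan; Z[23]=0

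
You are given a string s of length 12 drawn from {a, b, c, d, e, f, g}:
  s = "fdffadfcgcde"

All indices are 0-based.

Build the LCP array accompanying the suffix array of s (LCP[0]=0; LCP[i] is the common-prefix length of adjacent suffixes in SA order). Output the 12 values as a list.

rank→(start, suffix):
  0 → (4, 'adfcgcde')
  1 → (9, 'cde')
  2 → (7, 'cgcde')
  3 → (10, 'de')
  4 → (5, 'dfcgcde')
  5 → (1, 'dffadfcgcde')
  6 → (11, 'e')
  7 → (3, 'fadfcgcde')
  8 → (6, 'fcgcde')
  9 → (0, 'fdffadfcgcde')
  10 → (2, 'ffadfcgcde')
  11 → (8, 'gcde')

SA = [4, 9, 7, 10, 5, 1, 11, 3, 6, 0, 2, 8]
i: (SA[i-1],SA[i]) lcp shared
  1: (4,9) 0 ''
  2: (9,7) 1 'c'
  3: (7,10) 0 ''
  4: (10,5) 1 'd'
  5: (5,1) 2 'df'
  6: (1,11) 0 ''
  7: (11,3) 0 ''
  8: (3,6) 1 'f'
  9: (6,0) 1 'f'
  10: (0,2) 1 'f'
  11: (2,8) 0 ''

[0, 0, 1, 0, 1, 2, 0, 0, 1, 1, 1, 0]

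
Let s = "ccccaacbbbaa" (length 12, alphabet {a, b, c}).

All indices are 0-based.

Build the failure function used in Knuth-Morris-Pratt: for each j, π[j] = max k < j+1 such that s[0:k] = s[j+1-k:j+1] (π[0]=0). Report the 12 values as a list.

[0, 1, 2, 3, 0, 0, 1, 0, 0, 0, 0, 0]

π[0] = 0
j=1 s[j]='c': π[1]=1 (border 'c')
j=2 s[j]='c': π[2]=2 (border 'cc')
j=3 s[j]='c': π[3]=3 (border 'ccc')
j=4 s[j]='a': k: 3→2→1→0; π[4]=0 (border '')
j=5 s[j]='a': π[5]=0 (border '')
j=6 s[j]='c': π[6]=1 (border 'c')
j=7 s[j]='b': k: 1→0; π[7]=0 (border '')
j=8 s[j]='b': π[8]=0 (border '')
j=9 s[j]='b': π[9]=0 (border '')
j=10 s[j]='a': π[10]=0 (border '')
j=11 s[j]='a': π[11]=0 (border '')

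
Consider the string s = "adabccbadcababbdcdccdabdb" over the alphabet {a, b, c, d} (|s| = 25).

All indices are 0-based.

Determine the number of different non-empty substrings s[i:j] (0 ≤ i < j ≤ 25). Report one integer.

rank→(start, suffix):
  0 → (10, 'ababbdcdccdabdb')
  1 → (12, 'abbdcdccdabdb')
  2 → (2, 'abccbadcababbdcdccdabdb')
  3 → (21, 'abdb')
  4 → (0, 'adabccbadcababbdcdccdabdb')
  5 → (7, 'adcababbdcdccdabdb')
  6 → (24, 'b')
  7 → (11, 'babbdcdccdabdb')
  8 → (6, 'badcababbdcdccdabdb')
  9 → (13, 'bbdcdccdabdb')
  10 → (3, 'bccbadcababbdcdccdabdb')
  11 → (22, 'bdb')
  12 → (14, 'bdcdccdabdb')
  13 → (9, 'cababbdcdccdabdb')
  14 → (5, 'cbadcababbdcdccdabdb')
  15 → (4, 'ccbadcababbdcdccdabdb')
  16 → (18, 'ccdabdb')
  17 → (19, 'cdabdb')
  18 → (16, 'cdccdabdb')
  19 → (1, 'dabccbadcababbdcdccdabdb')
  20 → (20, 'dabdb')
  21 → (23, 'db')
  22 → (8, 'dcababbdcdccdabdb')
  23 → (17, 'dccdabdb')
  24 → (15, 'dcdccdabdb')

SA = [10, 12, 2, 21, 0, 7, 24, 11, 6, 13, 3, 22, 14, 9, 5, 4, 18, 19, 16, 1, 20, 23, 8, 17, 15]
rank  pair      lcp
   1  s[10:],s[12:]  2  'ab'
   2  s[12:],s[2:]  2  'ab'
   3  s[2:],s[21:]  2  'ab'
   4  s[21:],s[0:]  1  'a'
   5  s[0:],s[7:]  2  'ad'
   6  s[7:],s[24:]  0  ''
   7  s[24:],s[11:]  1  'b'
   8  s[11:],s[6:]  2  'ba'
   9  s[6:],s[13:]  1  'b'
  10  s[13:],s[3:]  1  'b'
  11  s[3:],s[22:]  1  'b'
  12  s[22:],s[14:]  2  'bd'
  13  s[14:],s[9:]  0  ''
  14  s[9:],s[5:]  1  'c'
  15  s[5:],s[4:]  1  'c'
  16  s[4:],s[18:]  2  'cc'
  17  s[18:],s[19:]  1  'c'
  18  s[19:],s[16:]  2  'cd'
  19  s[16:],s[1:]  0  ''
  20  s[1:],s[20:]  3  'dab'
  21  s[20:],s[23:]  1  'd'
  22  s[23:],s[8:]  1  'd'
  23  s[8:],s[17:]  2  'dc'
  24  s[17:],s[15:]  2  'dc'

n(n+1)/2 = 25·26/2 = 325
Σ LCP = 0 + 2 + 2 + 2 + 1 + 2 + 0 + 1 + 2 + 1 + 1 + 1 + 2 + 0 + 1 + 1 + 2 + 1 + 2 + 0 + 3 + 1 + 1 + 2 + 2 = 33
distinct = 325 − 33 = 292

292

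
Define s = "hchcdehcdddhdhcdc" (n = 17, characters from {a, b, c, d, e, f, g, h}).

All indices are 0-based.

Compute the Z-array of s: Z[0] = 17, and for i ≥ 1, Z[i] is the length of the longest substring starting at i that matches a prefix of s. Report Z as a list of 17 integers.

Z[0]=17
i=1: fresh scan; Z[1]=0
i=2: fresh scan; Z[2]=2 grow→box=[2,4)
i=3: min(r-i=1, Z[1]=0)=0; Z[3]=0
i=4: fresh scan; Z[4]=0
i=5: fresh scan; Z[5]=0
i=6: fresh scan; Z[6]=2 grow→box=[6,8)
i=7: min(r-i=1, Z[1]=0)=0; Z[7]=0
i=8: fresh scan; Z[8]=0
i=9: fresh scan; Z[9]=0
i=10: fresh scan; Z[10]=0
i=11: fresh scan; Z[11]=1 grow→box=[11,12)
i=12: fresh scan; Z[12]=0
i=13: fresh scan; Z[13]=2 grow→box=[13,15)
i=14: min(r-i=1, Z[1]=0)=0; Z[14]=0
i=15: fresh scan; Z[15]=0
i=16: fresh scan; Z[16]=0

[17, 0, 2, 0, 0, 0, 2, 0, 0, 0, 0, 1, 0, 2, 0, 0, 0]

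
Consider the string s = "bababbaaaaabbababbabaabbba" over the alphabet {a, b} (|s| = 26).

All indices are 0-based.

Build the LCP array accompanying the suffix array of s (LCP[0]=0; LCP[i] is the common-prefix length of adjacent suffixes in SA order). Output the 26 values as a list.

[0, 1, 4, 3, 2, 4, 1, 3, 6, 2, 4, 6, 3, 0, 2, 3, 2, 4, 7, 3, 5, 1, 3, 3, 5, 2]

rank | idx | suffix
   0 |  25 | a
   1 |   6 | aaaaabbababbabaabbba
   2 |   7 | aaaabbababbabaabbba
   3 |   8 | aaabbababbabaabbba
   4 |   9 | aabbababbabaabbba
   5 |  20 | aabbba
   6 |  18 | abaabbba
   7 |   1 | ababbaaaaabbababbabaabbba
   8 |  13 | ababbabaabbba
   9 |   3 | abbaaaaabbababbabaabbba
  10 |  15 | abbabaabbba
  11 |  10 | abbababbabaabbba
  12 |  21 | abbba
  13 |  24 | ba
  14 |   5 | baaaaabbababbabaabbba
  15 |  19 | baabbba
  16 |  17 | babaabbba
  17 |   0 | bababbaaaaabbababbabaabbba
  18 |  12 | bababbabaabbba
  19 |   2 | babbaaaaabbababbabaabbba
  20 |  14 | babbabaabbba
  21 |  23 | bba
  22 |   4 | bbaaaaabbababbabaabbba
  23 |  16 | bbabaabbba
  24 |  11 | bbababbabaabbba
  25 |  22 | bbba

SA = [25, 6, 7, 8, 9, 20, 18, 1, 13, 3, 15, 10, 21, 24, 5, 19, 17, 0, 12, 2, 14, 23, 4, 16, 11, 22]
[i] adj suffixes → lcp
  [1] 25/6 → 1 ('a')
  [2] 6/7 → 4 ('aaaa')
  [3] 7/8 → 3 ('aaa')
  [4] 8/9 → 2 ('aa')
  [5] 9/20 → 4 ('aabb')
  [6] 20/18 → 1 ('a')
  [7] 18/1 → 3 ('aba')
  [8] 1/13 → 6 ('ababba')
  [9] 13/3 → 2 ('ab')
  [10] 3/15 → 4 ('abba')
  [11] 15/10 → 6 ('abbaba')
  [12] 10/21 → 3 ('abb')
  [13] 21/24 → 0 ('')
  [14] 24/5 → 2 ('ba')
  [15] 5/19 → 3 ('baa')
  [16] 19/17 → 2 ('ba')
  [17] 17/0 → 4 ('baba')
  [18] 0/12 → 7 ('bababba')
  [19] 12/2 → 3 ('bab')
  [20] 2/14 → 5 ('babba')
  [21] 14/23 → 1 ('b')
  [22] 23/4 → 3 ('bba')
  [23] 4/16 → 3 ('bba')
  [24] 16/11 → 5 ('bbaba')
  [25] 11/22 → 2 ('bb')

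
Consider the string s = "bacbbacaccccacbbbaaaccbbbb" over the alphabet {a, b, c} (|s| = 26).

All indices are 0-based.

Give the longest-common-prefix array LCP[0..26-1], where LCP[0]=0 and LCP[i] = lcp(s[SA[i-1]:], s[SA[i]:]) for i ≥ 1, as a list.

rank | idx | suffix
   0 |  17 | aaaccbbbb
   1 |  18 | aaccbbbb
   2 |   5 | acaccccacbbbaaaccbbbb
   3 |   1 | acbbacaccccacbbbaaaccbbbb
   4 |  12 | acbbbaaaccbbbb
   5 |  19 | accbbbb
   6 |   7 | accccacbbbaaaccbbbb
   7 |  25 | b
   8 |  16 | baaaccbbbb
   9 |   4 | bacaccccacbbbaaaccbbbb
  10 |   0 | bacbbacaccccacbbbaaaccbbbb
  11 |  24 | bb
  12 |  15 | bbaaaccbbbb
  13 |   3 | bbacaccccacbbbaaaccbbbb
  14 |  23 | bbb
  15 |  14 | bbbaaaccbbbb
  16 |  22 | bbbb
  17 |  11 | cacbbbaaaccbbbb
  18 |   6 | caccccacbbbaaaccbbbb
  19 |   2 | cbbacaccccacbbbaaaccbbbb
  20 |  13 | cbbbaaaccbbbb
  21 |  21 | cbbbb
  22 |  10 | ccacbbbaaaccbbbb
  23 |  20 | ccbbbb
  24 |   9 | cccacbbbaaaccbbbb
  25 |   8 | ccccacbbbaaaccbbbb

SA = [17, 18, 5, 1, 12, 19, 7, 25, 16, 4, 0, 24, 15, 3, 23, 14, 22, 11, 6, 2, 13, 21, 10, 20, 9, 8]
i: (SA[i-1],SA[i]) lcp shared
  1: (17,18) 2 'aa'
  2: (18,5) 1 'a'
  3: (5,1) 2 'ac'
  4: (1,12) 4 'acbb'
  5: (12,19) 2 'ac'
  6: (19,7) 3 'acc'
  7: (7,25) 0 ''
  8: (25,16) 1 'b'
  9: (16,4) 2 'ba'
  10: (4,0) 3 'bac'
  11: (0,24) 1 'b'
  12: (24,15) 2 'bb'
  13: (15,3) 3 'bba'
  14: (3,23) 2 'bb'
  15: (23,14) 3 'bbb'
  16: (14,22) 3 'bbb'
  17: (22,11) 0 ''
  18: (11,6) 3 'cac'
  19: (6,2) 1 'c'
  20: (2,13) 3 'cbb'
  21: (13,21) 4 'cbbb'
  22: (21,10) 1 'c'
  23: (10,20) 2 'cc'
  24: (20,9) 2 'cc'
  25: (9,8) 3 'ccc'

[0, 2, 1, 2, 4, 2, 3, 0, 1, 2, 3, 1, 2, 3, 2, 3, 3, 0, 3, 1, 3, 4, 1, 2, 2, 3]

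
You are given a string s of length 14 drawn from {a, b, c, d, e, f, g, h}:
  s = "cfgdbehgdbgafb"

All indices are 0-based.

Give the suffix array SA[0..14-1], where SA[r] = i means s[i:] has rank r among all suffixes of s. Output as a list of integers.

[11, 13, 4, 9, 0, 3, 8, 5, 12, 1, 10, 2, 7, 6]

rank→(start, suffix):
  0 → (11, 'afb')
  1 → (13, 'b')
  2 → (4, 'behgdbgafb')
  3 → (9, 'bgafb')
  4 → (0, 'cfgdbehgdbgafb')
  5 → (3, 'dbehgdbgafb')
  6 → (8, 'dbgafb')
  7 → (5, 'ehgdbgafb')
  8 → (12, 'fb')
  9 → (1, 'fgdbehgdbgafb')
  10 → (10, 'gafb')
  11 → (2, 'gdbehgdbgafb')
  12 → (7, 'gdbgafb')
  13 → (6, 'hgdbgafb')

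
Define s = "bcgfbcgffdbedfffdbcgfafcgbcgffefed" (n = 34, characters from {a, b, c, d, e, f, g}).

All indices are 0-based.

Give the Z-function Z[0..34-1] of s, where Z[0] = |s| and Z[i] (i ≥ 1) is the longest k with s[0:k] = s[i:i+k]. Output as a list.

Z[0]=34
i=1: outside box; Z[1]=0
i=2: outside box; Z[2]=0
i=3: outside box; Z[3]=0
i=4: outside box; Z[4]=4 extend→box=[4,8)
i=5: min(r-i=3, Z[1]=0)=0; Z[5]=0
i=6: min(r-i=2, Z[2]=0)=0; Z[6]=0
i=7: min(r-i=1, Z[3]=0)=0; Z[7]=0
i=8: outside box; Z[8]=0
i=9: outside box; Z[9]=0
i=10: outside box; Z[10]=1 extend→box=[10,11)
i=11: outside box; Z[11]=0
i=12: outside box; Z[12]=0
i=13: outside box; Z[13]=0
i=14: outside box; Z[14]=0
i=15: outside box; Z[15]=0
i=16: outside box; Z[16]=0
i=17: outside box; Z[17]=4 extend→box=[17,21)
i=18: min(r-i=3, Z[1]=0)=0; Z[18]=0
i=19: min(r-i=2, Z[2]=0)=0; Z[19]=0
i=20: min(r-i=1, Z[3]=0)=0; Z[20]=0
i=21: outside box; Z[21]=0
i=22: outside box; Z[22]=0
i=23: outside box; Z[23]=0
i=24: outside box; Z[24]=0
i=25: outside box; Z[25]=4 extend→box=[25,29)
i=26: min(r-i=3, Z[1]=0)=0; Z[26]=0
i=27: min(r-i=2, Z[2]=0)=0; Z[27]=0
i=28: min(r-i=1, Z[3]=0)=0; Z[28]=0
i=29: outside box; Z[29]=0
i=30: outside box; Z[30]=0
i=31: outside box; Z[31]=0
i=32: outside box; Z[32]=0
i=33: outside box; Z[33]=0

[34, 0, 0, 0, 4, 0, 0, 0, 0, 0, 1, 0, 0, 0, 0, 0, 0, 4, 0, 0, 0, 0, 0, 0, 0, 4, 0, 0, 0, 0, 0, 0, 0, 0]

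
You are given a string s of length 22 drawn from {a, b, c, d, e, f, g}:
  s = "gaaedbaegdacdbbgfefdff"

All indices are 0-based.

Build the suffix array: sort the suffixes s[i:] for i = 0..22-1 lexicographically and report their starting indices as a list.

[1, 10, 2, 6, 5, 13, 14, 11, 9, 4, 12, 19, 3, 17, 7, 21, 18, 16, 20, 0, 8, 15]

rank→(start, suffix):
  0 → (1, 'aaedbaegdacdbbgfefdff')
  1 → (10, 'acdbbgfefdff')
  2 → (2, 'aedbaegdacdbbgfefdff')
  3 → (6, 'aegdacdbbgfefdff')
  4 → (5, 'baegdacdbbgfefdff')
  5 → (13, 'bbgfefdff')
  6 → (14, 'bgfefdff')
  7 → (11, 'cdbbgfefdff')
  8 → (9, 'dacdbbgfefdff')
  9 → (4, 'dbaegdacdbbgfefdff')
  10 → (12, 'dbbgfefdff')
  11 → (19, 'dff')
  12 → (3, 'edbaegdacdbbgfefdff')
  13 → (17, 'efdff')
  14 → (7, 'egdacdbbgfefdff')
  15 → (21, 'f')
  16 → (18, 'fdff')
  17 → (16, 'fefdff')
  18 → (20, 'ff')
  19 → (0, 'gaaedbaegdacdbbgfefdff')
  20 → (8, 'gdacdbbgfefdff')
  21 → (15, 'gfefdff')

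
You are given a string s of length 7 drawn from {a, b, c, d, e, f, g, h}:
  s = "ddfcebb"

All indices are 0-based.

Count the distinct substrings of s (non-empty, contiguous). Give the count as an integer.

26

sorted suffixes:
  #0 SA[0]=6  'b'
  #1 SA[1]=5  'bb'
  #2 SA[2]=3  'cebb'
  #3 SA[3]=0  'ddfcebb'
  #4 SA[4]=1  'dfcebb'
  #5 SA[5]=4  'ebb'
  #6 SA[6]=2  'fcebb'

SA = [6, 5, 3, 0, 1, 4, 2]
rank  pair      lcp
   1  s[6:],s[5:]  1  'b'
   2  s[5:],s[3:]  0  ''
   3  s[3:],s[0:]  0  ''
   4  s[0:],s[1:]  1  'd'
   5  s[1:],s[4:]  0  ''
   6  s[4:],s[2:]  0  ''

n(n+1)/2 = 7·8/2 = 28
Σ LCP = 0 + 1 + 0 + 0 + 1 + 0 + 0 = 2
distinct = 28 − 2 = 26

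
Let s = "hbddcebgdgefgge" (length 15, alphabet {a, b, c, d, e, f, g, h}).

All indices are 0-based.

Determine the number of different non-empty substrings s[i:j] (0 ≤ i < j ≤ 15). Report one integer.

111

sorted suffixes:
  #0 SA[0]=1  'bddcebgdgefgge'
  #1 SA[1]=6  'bgdgefgge'
  #2 SA[2]=4  'cebgdgefgge'
  #3 SA[3]=3  'dcebgdgefgge'
  #4 SA[4]=2  'ddcebgdgefgge'
  #5 SA[5]=8  'dgefgge'
  #6 SA[6]=14  'e'
  #7 SA[7]=5  'ebgdgefgge'
  #8 SA[8]=10  'efgge'
  #9 SA[9]=11  'fgge'
  #10 SA[10]=7  'gdgefgge'
  #11 SA[11]=13  'ge'
  #12 SA[12]=9  'gefgge'
  #13 SA[13]=12  'gge'
  #14 SA[14]=0  'hbddcebgdgefgge'

SA = [1, 6, 4, 3, 2, 8, 14, 5, 10, 11, 7, 13, 9, 12, 0]
i: (SA[i-1],SA[i]) lcp shared
  1: (1,6) 1 'b'
  2: (6,4) 0 ''
  3: (4,3) 0 ''
  4: (3,2) 1 'd'
  5: (2,8) 1 'd'
  6: (8,14) 0 ''
  7: (14,5) 1 'e'
  8: (5,10) 1 'e'
  9: (10,11) 0 ''
  10: (11,7) 0 ''
  11: (7,13) 1 'g'
  12: (13,9) 2 'ge'
  13: (9,12) 1 'g'
  14: (12,0) 0 ''

n(n+1)/2 = 15·16/2 = 120
Σ LCP = 0 + 1 + 0 + 0 + 1 + 1 + 0 + 1 + 1 + 0 + 0 + 1 + 2 + 1 + 0 = 9
distinct = 120 − 9 = 111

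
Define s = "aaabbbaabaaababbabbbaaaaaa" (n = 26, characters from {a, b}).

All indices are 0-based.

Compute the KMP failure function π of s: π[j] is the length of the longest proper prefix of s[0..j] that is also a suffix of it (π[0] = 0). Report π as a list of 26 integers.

[0, 1, 2, 0, 0, 0, 1, 2, 0, 1, 2, 3, 4, 1, 0, 0, 1, 0, 0, 0, 1, 2, 3, 3, 3, 3]

π[0] = 0
j=1 s[j]='a': π[1]=1 (border 'a')
j=2 s[j]='a': π[2]=2 (border 'aa')
j=3 s[j]='b': k: 2→1→0; π[3]=0 (border '')
j=4 s[j]='b': π[4]=0 (border '')
j=5 s[j]='b': π[5]=0 (border '')
j=6 s[j]='a': π[6]=1 (border 'a')
j=7 s[j]='a': π[7]=2 (border 'aa')
j=8 s[j]='b': k: 2→1→0; π[8]=0 (border '')
j=9 s[j]='a': π[9]=1 (border 'a')
j=10 s[j]='a': π[10]=2 (border 'aa')
j=11 s[j]='a': π[11]=3 (border 'aaa')
j=12 s[j]='b': π[12]=4 (border 'aaab')
j=13 s[j]='a': k: 4→0; π[13]=1 (border 'a')
j=14 s[j]='b': k: 1→0; π[14]=0 (border '')
j=15 s[j]='b': π[15]=0 (border '')
j=16 s[j]='a': π[16]=1 (border 'a')
j=17 s[j]='b': k: 1→0; π[17]=0 (border '')
j=18 s[j]='b': π[18]=0 (border '')
j=19 s[j]='b': π[19]=0 (border '')
j=20 s[j]='a': π[20]=1 (border 'a')
j=21 s[j]='a': π[21]=2 (border 'aa')
j=22 s[j]='a': π[22]=3 (border 'aaa')
j=23 s[j]='a': k: 3→2; π[23]=3 (border 'aaa')
j=24 s[j]='a': k: 3→2; π[24]=3 (border 'aaa')
j=25 s[j]='a': k: 3→2; π[25]=3 (border 'aaa')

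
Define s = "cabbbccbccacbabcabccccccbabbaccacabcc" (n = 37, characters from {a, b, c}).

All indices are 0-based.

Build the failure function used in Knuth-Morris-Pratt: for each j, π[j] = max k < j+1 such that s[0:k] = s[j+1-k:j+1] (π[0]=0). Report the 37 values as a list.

π[0] = 0
j=1 s[j]='a': π[1]=0 (border '')
j=2 s[j]='b': π[2]=0 (border '')
j=3 s[j]='b': π[3]=0 (border '')
j=4 s[j]='b': π[4]=0 (border '')
j=5 s[j]='c': π[5]=1 (border 'c')
j=6 s[j]='c': k: 1→0; π[6]=1 (border 'c')
j=7 s[j]='b': k: 1→0; π[7]=0 (border '')
j=8 s[j]='c': π[8]=1 (border 'c')
j=9 s[j]='c': k: 1→0; π[9]=1 (border 'c')
j=10 s[j]='a': π[10]=2 (border 'ca')
j=11 s[j]='c': k: 2→0; π[11]=1 (border 'c')
j=12 s[j]='b': k: 1→0; π[12]=0 (border '')
j=13 s[j]='a': π[13]=0 (border '')
j=14 s[j]='b': π[14]=0 (border '')
j=15 s[j]='c': π[15]=1 (border 'c')
j=16 s[j]='a': π[16]=2 (border 'ca')
j=17 s[j]='b': π[17]=3 (border 'cab')
j=18 s[j]='c': k: 3→0; π[18]=1 (border 'c')
j=19 s[j]='c': k: 1→0; π[19]=1 (border 'c')
j=20 s[j]='c': k: 1→0; π[20]=1 (border 'c')
j=21 s[j]='c': k: 1→0; π[21]=1 (border 'c')
j=22 s[j]='c': k: 1→0; π[22]=1 (border 'c')
j=23 s[j]='c': k: 1→0; π[23]=1 (border 'c')
j=24 s[j]='b': k: 1→0; π[24]=0 (border '')
j=25 s[j]='a': π[25]=0 (border '')
j=26 s[j]='b': π[26]=0 (border '')
j=27 s[j]='b': π[27]=0 (border '')
j=28 s[j]='a': π[28]=0 (border '')
j=29 s[j]='c': π[29]=1 (border 'c')
j=30 s[j]='c': k: 1→0; π[30]=1 (border 'c')
j=31 s[j]='a': π[31]=2 (border 'ca')
j=32 s[j]='c': k: 2→0; π[32]=1 (border 'c')
j=33 s[j]='a': π[33]=2 (border 'ca')
j=34 s[j]='b': π[34]=3 (border 'cab')
j=35 s[j]='c': k: 3→0; π[35]=1 (border 'c')
j=36 s[j]='c': k: 1→0; π[36]=1 (border 'c')

[0, 0, 0, 0, 0, 1, 1, 0, 1, 1, 2, 1, 0, 0, 0, 1, 2, 3, 1, 1, 1, 1, 1, 1, 0, 0, 0, 0, 0, 1, 1, 2, 1, 2, 3, 1, 1]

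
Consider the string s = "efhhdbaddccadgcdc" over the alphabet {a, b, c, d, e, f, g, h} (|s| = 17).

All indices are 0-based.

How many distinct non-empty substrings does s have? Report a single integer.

142

rank→(start, suffix):
  0 → (6, 'addccadgcdc')
  1 → (11, 'adgcdc')
  2 → (5, 'baddccadgcdc')
  3 → (16, 'c')
  4 → (10, 'cadgcdc')
  5 → (9, 'ccadgcdc')
  6 → (14, 'cdc')
  7 → (4, 'dbaddccadgcdc')
  8 → (15, 'dc')
  9 → (8, 'dccadgcdc')
  10 → (7, 'ddccadgcdc')
  11 → (12, 'dgcdc')
  12 → (0, 'efhhdbaddccadgcdc')
  13 → (1, 'fhhdbaddccadgcdc')
  14 → (13, 'gcdc')
  15 → (3, 'hdbaddccadgcdc')
  16 → (2, 'hhdbaddccadgcdc')

SA = [6, 11, 5, 16, 10, 9, 14, 4, 15, 8, 7, 12, 0, 1, 13, 3, 2]
[i] adj suffixes → lcp
  [1] 6/11 → 2 ('ad')
  [2] 11/5 → 0 ('')
  [3] 5/16 → 0 ('')
  [4] 16/10 → 1 ('c')
  [5] 10/9 → 1 ('c')
  [6] 9/14 → 1 ('c')
  [7] 14/4 → 0 ('')
  [8] 4/15 → 1 ('d')
  [9] 15/8 → 2 ('dc')
  [10] 8/7 → 1 ('d')
  [11] 7/12 → 1 ('d')
  [12] 12/0 → 0 ('')
  [13] 0/1 → 0 ('')
  [14] 1/13 → 0 ('')
  [15] 13/3 → 0 ('')
  [16] 3/2 → 1 ('h')

n(n+1)/2 = 17·18/2 = 153
Σ LCP = 0 + 2 + 0 + 0 + 1 + 1 + 1 + 0 + 1 + 2 + 1 + 1 + 0 + 0 + 0 + 0 + 1 = 11
distinct = 153 − 11 = 142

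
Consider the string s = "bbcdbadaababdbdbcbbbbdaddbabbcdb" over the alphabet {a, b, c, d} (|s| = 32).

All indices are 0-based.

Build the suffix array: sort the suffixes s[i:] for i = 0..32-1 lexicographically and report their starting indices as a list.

[7, 8, 26, 10, 5, 22, 31, 25, 9, 4, 17, 18, 27, 0, 19, 15, 28, 1, 20, 13, 11, 16, 29, 2, 6, 21, 30, 24, 3, 14, 12, 23]

rank | idx | suffix
   0 |   7 | aababdbdbcbbbbdaddbabbcdb
   1 |   8 | ababdbdbcbbbbdaddbabbcdb
   2 |  26 | abbcdb
   3 |  10 | abdbdbcbbbbdaddbabbcdb
   4 |   5 | adaababdbdbcbbbbdaddbabbcdb
   5 |  22 | addbabbcdb
   6 |  31 | b
   7 |  25 | babbcdb
   8 |   9 | babdbdbcbbbbdaddbabbcdb
   9 |   4 | badaababdbdbcbbbbdaddbabbcdb
  10 |  17 | bbbbdaddbabbcdb
  11 |  18 | bbbdaddbabbcdb
  12 |  27 | bbcdb
  13 |   0 | bbcdbadaababdbdbcbbbbdaddbabbcdb
  14 |  19 | bbdaddbabbcdb
  15 |  15 | bcbbbbdaddbabbcdb
  16 |  28 | bcdb
  17 |   1 | bcdbadaababdbdbcbbbbdaddbabbcdb
  18 |  20 | bdaddbabbcdb
  19 |  13 | bdbcbbbbdaddbabbcdb
  20 |  11 | bdbdbcbbbbdaddbabbcdb
  21 |  16 | cbbbbdaddbabbcdb
  22 |  29 | cdb
  23 |   2 | cdbadaababdbdbcbbbbdaddbabbcdb
  24 |   6 | daababdbdbcbbbbdaddbabbcdb
  25 |  21 | daddbabbcdb
  26 |  30 | db
  27 |  24 | dbabbcdb
  28 |   3 | dbadaababdbdbcbbbbdaddbabbcdb
  29 |  14 | dbcbbbbdaddbabbcdb
  30 |  12 | dbdbcbbbbdaddbabbcdb
  31 |  23 | ddbabbcdb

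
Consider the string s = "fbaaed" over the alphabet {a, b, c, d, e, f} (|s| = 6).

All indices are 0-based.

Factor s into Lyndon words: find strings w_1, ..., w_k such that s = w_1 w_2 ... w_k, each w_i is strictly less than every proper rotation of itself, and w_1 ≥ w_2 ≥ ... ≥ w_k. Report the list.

emit factor 1: 'f' (i=0, period=1)
emit factor 2: 'b' (i=1, period=1)
emit factor 3: 'aaed' (i=2, period=4)

["f", "b", "aaed"]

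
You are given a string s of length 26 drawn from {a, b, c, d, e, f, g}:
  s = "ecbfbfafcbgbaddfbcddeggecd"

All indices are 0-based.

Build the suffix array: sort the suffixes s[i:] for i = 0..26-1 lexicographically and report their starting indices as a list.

rank→(start, suffix):
  0 → (12, 'addfbcddeggecd')
  1 → (6, 'afcbgbaddfbcddeggecd')
  2 → (11, 'baddfbcddeggecd')
  3 → (16, 'bcddeggecd')
  4 → (4, 'bfafcbgbaddfbcddeggecd')
  5 → (2, 'bfbfafcbgbaddfbcddeggecd')
  6 → (9, 'bgbaddfbcddeggecd')
  7 → (1, 'cbfbfafcbgbaddfbcddeggecd')
  8 → (8, 'cbgbaddfbcddeggecd')
  9 → (24, 'cd')
  10 → (17, 'cddeggecd')
  11 → (25, 'd')
  12 → (18, 'ddeggecd')
  13 → (13, 'ddfbcddeggecd')
  14 → (19, 'deggecd')
  15 → (14, 'dfbcddeggecd')
  16 → (0, 'ecbfbfafcbgbaddfbcddeggecd')
  17 → (23, 'ecd')
  18 → (20, 'eggecd')
  19 → (5, 'fafcbgbaddfbcddeggecd')
  20 → (15, 'fbcddeggecd')
  21 → (3, 'fbfafcbgbaddfbcddeggecd')
  22 → (7, 'fcbgbaddfbcddeggecd')
  23 → (10, 'gbaddfbcddeggecd')
  24 → (22, 'gecd')
  25 → (21, 'ggecd')

[12, 6, 11, 16, 4, 2, 9, 1, 8, 24, 17, 25, 18, 13, 19, 14, 0, 23, 20, 5, 15, 3, 7, 10, 22, 21]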